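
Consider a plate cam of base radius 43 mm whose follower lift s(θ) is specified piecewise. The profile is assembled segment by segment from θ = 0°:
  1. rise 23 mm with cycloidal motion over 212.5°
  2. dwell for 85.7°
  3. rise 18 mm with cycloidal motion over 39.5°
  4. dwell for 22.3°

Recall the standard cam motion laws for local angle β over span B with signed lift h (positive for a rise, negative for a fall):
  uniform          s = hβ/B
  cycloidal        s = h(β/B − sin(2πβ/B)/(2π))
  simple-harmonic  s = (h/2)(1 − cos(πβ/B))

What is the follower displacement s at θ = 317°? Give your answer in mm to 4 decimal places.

seg 1 [0°–212.5°] cycloidal, h=23: full span → s += 23 → s = 23.0000
seg 2 [212.5°–298.2°] dwell: s stays 23.0000
seg 3 [298.2°–337.7°] cycloidal, h=18: θ=317° here. β=18.8, B=39.5. 18·(0.4759 − sin(2π·0.4759)/(2π)) = 8.1358 → s = 31.1358

31.1358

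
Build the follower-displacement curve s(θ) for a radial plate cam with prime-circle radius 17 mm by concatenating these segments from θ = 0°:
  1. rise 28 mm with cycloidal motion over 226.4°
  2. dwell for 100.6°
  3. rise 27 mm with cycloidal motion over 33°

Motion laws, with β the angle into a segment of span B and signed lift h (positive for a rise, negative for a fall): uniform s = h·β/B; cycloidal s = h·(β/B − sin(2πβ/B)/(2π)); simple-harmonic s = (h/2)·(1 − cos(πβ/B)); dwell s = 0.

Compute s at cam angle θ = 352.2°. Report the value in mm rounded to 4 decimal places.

seg 1 [0°–226.4°] cycloidal, h=28: full span → s += 28 → s = 28.0000
seg 2 [226.4°–327°] dwell: s stays 28.0000
seg 3 [327°–360°] cycloidal, h=27: θ=352.2° here. β=25.2, B=33. 27·(0.7636 − sin(2π·0.7636)/(2π)) = 24.8996 → s = 52.8996

52.8996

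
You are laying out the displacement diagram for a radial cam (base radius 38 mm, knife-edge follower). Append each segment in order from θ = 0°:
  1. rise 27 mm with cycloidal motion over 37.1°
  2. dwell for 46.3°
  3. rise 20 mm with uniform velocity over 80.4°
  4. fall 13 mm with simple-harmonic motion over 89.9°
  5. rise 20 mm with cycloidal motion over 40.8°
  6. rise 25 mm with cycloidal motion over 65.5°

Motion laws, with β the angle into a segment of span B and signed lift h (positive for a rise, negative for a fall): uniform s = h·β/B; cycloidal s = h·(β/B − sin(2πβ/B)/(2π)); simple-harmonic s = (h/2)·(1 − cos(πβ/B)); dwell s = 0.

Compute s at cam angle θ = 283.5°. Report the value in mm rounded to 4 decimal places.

seg 1 [0°–37.1°] cycloidal, h=27: full span → s += 27 → s = 27.0000
seg 2 [37.1°–83.4°] dwell: s stays 27.0000
seg 3 [83.4°–163.8°] uniform, h=20: full span → s += 20 → s = 47.0000
seg 4 [163.8°–253.7°] simple-harmonic, h=-13: full span → s += -13 → s = 34.0000
seg 5 [253.7°–294.5°] cycloidal, h=20: θ=283.5° here. β=29.8, B=40.8. 20·(0.7304 − sin(2π·0.7304)/(2π)) = 17.7668 → s = 51.7668

51.7668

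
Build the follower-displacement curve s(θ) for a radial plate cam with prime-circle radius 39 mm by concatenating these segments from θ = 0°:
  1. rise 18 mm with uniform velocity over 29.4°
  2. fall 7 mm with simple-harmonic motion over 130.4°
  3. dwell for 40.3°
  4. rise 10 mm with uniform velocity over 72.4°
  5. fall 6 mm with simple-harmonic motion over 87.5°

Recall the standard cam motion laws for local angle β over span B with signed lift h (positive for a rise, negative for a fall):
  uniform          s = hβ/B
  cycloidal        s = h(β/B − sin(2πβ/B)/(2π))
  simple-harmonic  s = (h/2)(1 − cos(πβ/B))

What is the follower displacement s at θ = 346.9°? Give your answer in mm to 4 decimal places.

seg 1 [0°–29.4°] uniform, h=18: full span → s += 18 → s = 18.0000
seg 2 [29.4°–159.8°] simple-harmonic, h=-7: full span → s += -7 → s = 11.0000
seg 3 [159.8°–200.1°] dwell: s stays 11.0000
seg 4 [200.1°–272.5°] uniform, h=10: full span → s += 10 → s = 21.0000
seg 5 [272.5°–360°] simple-harmonic, h=-6: θ=346.9° here. β=74.4, B=87.5. -6/2·(1 − cos(π·0.8503)) = -5.6742 → s = 15.3258

15.3258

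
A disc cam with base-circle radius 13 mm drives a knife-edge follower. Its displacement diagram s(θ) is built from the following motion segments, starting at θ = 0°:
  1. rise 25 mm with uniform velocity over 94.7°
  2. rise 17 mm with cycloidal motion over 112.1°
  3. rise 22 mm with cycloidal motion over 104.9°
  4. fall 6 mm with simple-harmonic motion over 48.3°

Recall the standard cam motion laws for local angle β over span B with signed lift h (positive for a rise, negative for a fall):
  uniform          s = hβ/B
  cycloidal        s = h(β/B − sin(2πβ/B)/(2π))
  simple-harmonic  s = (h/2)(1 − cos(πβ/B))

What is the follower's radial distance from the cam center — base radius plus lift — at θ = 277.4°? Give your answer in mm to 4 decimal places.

seg 1 [0°–94.7°] uniform, h=25: full span → s += 25 → s = 25.0000
seg 2 [94.7°–206.8°] cycloidal, h=17: full span → s += 17 → s = 42.0000
seg 3 [206.8°–311.7°] cycloidal, h=22: θ=277.4° here. β=70.6, B=104.9. 22·(0.6730 − sin(2π·0.6730)/(2π)) = 17.9063 → s = 59.9063
radial distance = base radius + s = 13 + 59.9063 = 72.9063

72.9063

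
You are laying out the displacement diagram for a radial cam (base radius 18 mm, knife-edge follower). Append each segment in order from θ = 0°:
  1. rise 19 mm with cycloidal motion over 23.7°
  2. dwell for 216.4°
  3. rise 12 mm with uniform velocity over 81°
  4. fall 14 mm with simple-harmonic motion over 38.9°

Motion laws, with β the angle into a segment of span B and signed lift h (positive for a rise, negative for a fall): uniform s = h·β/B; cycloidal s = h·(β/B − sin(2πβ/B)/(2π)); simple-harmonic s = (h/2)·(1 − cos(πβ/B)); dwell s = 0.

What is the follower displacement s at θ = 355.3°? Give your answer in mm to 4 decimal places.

seg 1 [0°–23.7°] cycloidal, h=19: full span → s += 19 → s = 19.0000
seg 2 [23.7°–240.1°] dwell: s stays 19.0000
seg 3 [240.1°–321.1°] uniform, h=12: full span → s += 12 → s = 31.0000
seg 4 [321.1°–360°] simple-harmonic, h=-14: θ=355.3° here. β=34.2, B=38.9. -14/2·(1 − cos(π·0.8792)) = -13.5018 → s = 17.4982

17.4982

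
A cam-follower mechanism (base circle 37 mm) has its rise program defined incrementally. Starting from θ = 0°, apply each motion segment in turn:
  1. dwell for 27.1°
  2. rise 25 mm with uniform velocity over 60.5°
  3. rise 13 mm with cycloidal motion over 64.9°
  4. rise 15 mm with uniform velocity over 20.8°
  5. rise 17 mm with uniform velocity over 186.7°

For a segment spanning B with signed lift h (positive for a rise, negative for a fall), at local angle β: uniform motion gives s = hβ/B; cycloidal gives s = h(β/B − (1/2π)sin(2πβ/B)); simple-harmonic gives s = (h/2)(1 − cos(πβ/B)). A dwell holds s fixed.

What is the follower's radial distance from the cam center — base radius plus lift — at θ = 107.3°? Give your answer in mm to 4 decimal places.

seg 1 [0°–27.1°] dwell: s stays 0.0000
seg 2 [27.1°–87.6°] uniform, h=25: full span → s += 25 → s = 25.0000
seg 3 [87.6°–152.5°] cycloidal, h=13: θ=107.3° here. β=19.7, B=64.9. 13·(0.3035 − sin(2π·0.3035)/(2π)) = 1.9930 → s = 26.9930
radial distance = base radius + s = 37 + 26.9930 = 63.9930

63.9930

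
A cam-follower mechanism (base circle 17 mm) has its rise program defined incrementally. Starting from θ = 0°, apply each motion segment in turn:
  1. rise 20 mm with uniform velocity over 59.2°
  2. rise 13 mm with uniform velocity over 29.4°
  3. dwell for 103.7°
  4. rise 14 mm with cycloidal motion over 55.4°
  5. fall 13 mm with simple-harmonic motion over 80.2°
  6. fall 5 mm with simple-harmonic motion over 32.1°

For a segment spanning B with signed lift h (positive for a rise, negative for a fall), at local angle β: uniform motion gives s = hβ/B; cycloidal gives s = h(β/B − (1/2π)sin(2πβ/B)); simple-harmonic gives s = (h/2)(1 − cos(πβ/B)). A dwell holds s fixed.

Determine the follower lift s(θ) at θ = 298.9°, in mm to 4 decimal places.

seg 1 [0°–59.2°] uniform, h=20: full span → s += 20 → s = 20.0000
seg 2 [59.2°–88.6°] uniform, h=13: full span → s += 13 → s = 33.0000
seg 3 [88.6°–192.3°] dwell: s stays 33.0000
seg 4 [192.3°–247.7°] cycloidal, h=14: full span → s += 14 → s = 47.0000
seg 5 [247.7°–327.9°] simple-harmonic, h=-13: θ=298.9° here. β=51.2, B=80.2. -13/2·(1 − cos(π·0.6384)) = -9.2380 → s = 37.7620

37.7620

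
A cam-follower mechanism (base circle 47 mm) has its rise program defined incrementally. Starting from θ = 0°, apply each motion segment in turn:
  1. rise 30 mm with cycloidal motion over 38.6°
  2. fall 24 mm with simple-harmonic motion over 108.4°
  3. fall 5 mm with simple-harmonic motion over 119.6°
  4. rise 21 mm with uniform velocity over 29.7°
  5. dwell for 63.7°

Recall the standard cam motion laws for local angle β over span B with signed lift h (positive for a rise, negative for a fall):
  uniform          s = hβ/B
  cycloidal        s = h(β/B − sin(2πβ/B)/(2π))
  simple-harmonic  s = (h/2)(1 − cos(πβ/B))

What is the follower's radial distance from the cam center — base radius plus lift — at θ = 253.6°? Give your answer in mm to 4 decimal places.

seg 1 [0°–38.6°] cycloidal, h=30: full span → s += 30 → s = 30.0000
seg 2 [38.6°–147°] simple-harmonic, h=-24: full span → s += -24 → s = 6.0000
seg 3 [147°–266.6°] simple-harmonic, h=-5: θ=253.6° here. β=106.6, B=119.6. -5/2·(1 − cos(π·0.8913)) = -4.8557 → s = 1.1443
radial distance = base radius + s = 47 + 1.1443 = 48.1443

48.1443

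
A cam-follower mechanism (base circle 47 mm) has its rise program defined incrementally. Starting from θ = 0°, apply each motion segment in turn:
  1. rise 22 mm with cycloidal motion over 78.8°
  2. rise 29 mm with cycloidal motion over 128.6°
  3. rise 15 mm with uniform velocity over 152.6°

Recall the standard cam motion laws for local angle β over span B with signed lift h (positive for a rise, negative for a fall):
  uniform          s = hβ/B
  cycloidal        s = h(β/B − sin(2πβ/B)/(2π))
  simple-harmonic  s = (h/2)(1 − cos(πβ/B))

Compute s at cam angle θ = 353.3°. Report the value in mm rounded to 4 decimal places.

seg 1 [0°–78.8°] cycloidal, h=22: full span → s += 22 → s = 22.0000
seg 2 [78.8°–207.4°] cycloidal, h=29: full span → s += 29 → s = 51.0000
seg 3 [207.4°–360°] uniform, h=15: θ=353.3° here. β=145.9, B=152.6. 15·145.9/152.6 = 14.3414 → s = 65.3414

65.3414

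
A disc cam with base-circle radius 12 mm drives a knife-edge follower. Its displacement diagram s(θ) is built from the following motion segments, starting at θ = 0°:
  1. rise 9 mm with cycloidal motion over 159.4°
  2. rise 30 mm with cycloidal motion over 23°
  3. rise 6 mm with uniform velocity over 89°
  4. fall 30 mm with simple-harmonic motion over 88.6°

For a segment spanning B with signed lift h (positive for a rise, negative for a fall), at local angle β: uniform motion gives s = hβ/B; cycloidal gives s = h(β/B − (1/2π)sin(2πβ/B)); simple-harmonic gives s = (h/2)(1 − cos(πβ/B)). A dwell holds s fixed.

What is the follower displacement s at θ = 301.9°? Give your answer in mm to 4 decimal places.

seg 1 [0°–159.4°] cycloidal, h=9: full span → s += 9 → s = 9.0000
seg 2 [159.4°–182.4°] cycloidal, h=30: full span → s += 30 → s = 39.0000
seg 3 [182.4°–271.4°] uniform, h=6: full span → s += 6 → s = 45.0000
seg 4 [271.4°–360°] simple-harmonic, h=-30: θ=301.9° here. β=30.5, B=88.6. -30/2·(1 − cos(π·0.3442)) = -7.9496 → s = 37.0504

37.0504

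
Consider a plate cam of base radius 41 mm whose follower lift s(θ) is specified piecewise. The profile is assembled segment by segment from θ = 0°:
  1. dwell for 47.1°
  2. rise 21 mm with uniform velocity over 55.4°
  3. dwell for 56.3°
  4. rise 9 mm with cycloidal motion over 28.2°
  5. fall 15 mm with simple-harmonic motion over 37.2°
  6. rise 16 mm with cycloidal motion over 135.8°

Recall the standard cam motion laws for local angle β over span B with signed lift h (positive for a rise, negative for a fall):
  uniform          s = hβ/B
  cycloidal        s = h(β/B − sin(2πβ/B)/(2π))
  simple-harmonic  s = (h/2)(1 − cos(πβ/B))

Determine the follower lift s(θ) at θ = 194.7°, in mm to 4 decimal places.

seg 1 [0°–47.1°] dwell: s stays 0.0000
seg 2 [47.1°–102.5°] uniform, h=21: full span → s += 21 → s = 21.0000
seg 3 [102.5°–158.8°] dwell: s stays 21.0000
seg 4 [158.8°–187°] cycloidal, h=9: full span → s += 9 → s = 30.0000
seg 5 [187°–224.2°] simple-harmonic, h=-15: θ=194.7° here. β=7.7, B=37.2. -15/2·(1 − cos(π·0.2070)) = -1.5306 → s = 28.4694

28.4694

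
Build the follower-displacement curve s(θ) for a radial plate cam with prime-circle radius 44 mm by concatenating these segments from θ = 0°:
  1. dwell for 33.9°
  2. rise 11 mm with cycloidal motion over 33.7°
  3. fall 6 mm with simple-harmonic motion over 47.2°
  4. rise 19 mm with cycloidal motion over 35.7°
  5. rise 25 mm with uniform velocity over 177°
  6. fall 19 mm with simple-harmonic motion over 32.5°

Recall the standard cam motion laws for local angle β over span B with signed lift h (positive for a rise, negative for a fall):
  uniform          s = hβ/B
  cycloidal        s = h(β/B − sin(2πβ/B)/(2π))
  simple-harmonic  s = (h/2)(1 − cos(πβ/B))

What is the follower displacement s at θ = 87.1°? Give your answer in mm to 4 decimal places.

seg 1 [0°–33.9°] dwell: s stays 0.0000
seg 2 [33.9°–67.6°] cycloidal, h=11: full span → s += 11 → s = 11.0000
seg 3 [67.6°–114.8°] simple-harmonic, h=-6: θ=87.1° here. β=19.5, B=47.2. -6/2·(1 − cos(π·0.4131)) = -2.1914 → s = 8.8086

8.8086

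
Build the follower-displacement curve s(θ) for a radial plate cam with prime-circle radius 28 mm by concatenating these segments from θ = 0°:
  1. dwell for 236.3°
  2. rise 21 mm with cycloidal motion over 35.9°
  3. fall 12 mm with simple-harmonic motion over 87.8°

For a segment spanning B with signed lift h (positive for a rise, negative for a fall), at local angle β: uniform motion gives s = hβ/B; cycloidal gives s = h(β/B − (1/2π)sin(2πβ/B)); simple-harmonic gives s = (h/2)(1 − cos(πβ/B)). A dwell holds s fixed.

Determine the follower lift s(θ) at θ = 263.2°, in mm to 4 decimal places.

seg 1 [0°–236.3°] dwell: s stays 0.0000
seg 2 [236.3°–272.2°] cycloidal, h=21: θ=263.2° here. β=26.9, B=35.9. 21·(0.7493 − sin(2π·0.7493)/(2π)) = 19.0776 → s = 19.0776

19.0776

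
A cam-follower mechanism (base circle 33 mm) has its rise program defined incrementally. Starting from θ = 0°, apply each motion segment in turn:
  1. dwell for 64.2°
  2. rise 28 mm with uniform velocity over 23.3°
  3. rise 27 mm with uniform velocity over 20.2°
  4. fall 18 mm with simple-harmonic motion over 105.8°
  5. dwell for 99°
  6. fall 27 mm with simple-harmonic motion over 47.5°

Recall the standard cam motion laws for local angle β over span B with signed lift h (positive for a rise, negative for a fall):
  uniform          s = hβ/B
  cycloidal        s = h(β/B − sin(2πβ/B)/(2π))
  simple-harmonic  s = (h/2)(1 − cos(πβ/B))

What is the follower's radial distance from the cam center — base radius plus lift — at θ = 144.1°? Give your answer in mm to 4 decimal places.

seg 1 [0°–64.2°] dwell: s stays 0.0000
seg 2 [64.2°–87.5°] uniform, h=28: full span → s += 28 → s = 28.0000
seg 3 [87.5°–107.7°] uniform, h=27: full span → s += 27 → s = 55.0000
seg 4 [107.7°–213.5°] simple-harmonic, h=-18: θ=144.1° here. β=36.4, B=105.8. -18/2·(1 − cos(π·0.3440)) = -4.7648 → s = 50.2352
radial distance = base radius + s = 33 + 50.2352 = 83.2352

83.2352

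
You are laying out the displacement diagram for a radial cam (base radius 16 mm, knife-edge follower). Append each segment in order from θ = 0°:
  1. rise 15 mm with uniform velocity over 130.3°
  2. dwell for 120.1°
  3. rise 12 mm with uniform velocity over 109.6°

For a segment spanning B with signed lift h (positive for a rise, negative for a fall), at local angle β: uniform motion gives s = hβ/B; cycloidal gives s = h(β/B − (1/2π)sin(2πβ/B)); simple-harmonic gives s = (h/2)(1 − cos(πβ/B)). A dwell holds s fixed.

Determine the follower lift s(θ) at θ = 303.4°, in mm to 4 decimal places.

seg 1 [0°–130.3°] uniform, h=15: full span → s += 15 → s = 15.0000
seg 2 [130.3°–250.4°] dwell: s stays 15.0000
seg 3 [250.4°–360°] uniform, h=12: θ=303.4° here. β=53, B=109.6. 12·53/109.6 = 5.8029 → s = 20.8029

20.8029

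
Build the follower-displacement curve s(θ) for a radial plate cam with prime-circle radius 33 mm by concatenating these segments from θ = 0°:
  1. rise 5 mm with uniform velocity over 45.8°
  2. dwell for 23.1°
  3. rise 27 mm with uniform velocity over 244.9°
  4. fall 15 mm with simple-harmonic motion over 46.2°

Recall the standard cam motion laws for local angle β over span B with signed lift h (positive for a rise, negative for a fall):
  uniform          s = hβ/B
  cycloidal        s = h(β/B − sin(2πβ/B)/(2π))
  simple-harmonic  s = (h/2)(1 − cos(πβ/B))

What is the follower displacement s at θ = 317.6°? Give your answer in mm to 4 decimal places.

seg 1 [0°–45.8°] uniform, h=5: full span → s += 5 → s = 5.0000
seg 2 [45.8°–68.9°] dwell: s stays 5.0000
seg 3 [68.9°–313.8°] uniform, h=27: full span → s += 27 → s = 32.0000
seg 4 [313.8°–360°] simple-harmonic, h=-15: θ=317.6° here. β=3.8, B=46.2. -15/2·(1 − cos(π·0.0823)) = -0.2490 → s = 31.7510

31.7510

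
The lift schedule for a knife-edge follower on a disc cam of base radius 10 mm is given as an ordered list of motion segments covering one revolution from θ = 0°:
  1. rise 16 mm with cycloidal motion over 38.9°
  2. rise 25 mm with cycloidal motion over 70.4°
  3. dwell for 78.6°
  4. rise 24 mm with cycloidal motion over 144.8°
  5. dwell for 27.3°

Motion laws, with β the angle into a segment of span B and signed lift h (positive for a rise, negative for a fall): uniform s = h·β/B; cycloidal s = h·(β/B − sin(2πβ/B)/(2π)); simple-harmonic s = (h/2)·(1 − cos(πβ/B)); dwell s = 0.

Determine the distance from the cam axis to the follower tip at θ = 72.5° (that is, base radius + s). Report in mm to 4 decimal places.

seg 1 [0°–38.9°] cycloidal, h=16: full span → s += 16 → s = 16.0000
seg 2 [38.9°–109.3°] cycloidal, h=25: θ=72.5° here. β=33.6, B=70.4. 25·(0.4773 − sin(2π·0.4773)/(2π)) = 11.3656 → s = 27.3656
radial distance = base radius + s = 10 + 27.3656 = 37.3656

37.3656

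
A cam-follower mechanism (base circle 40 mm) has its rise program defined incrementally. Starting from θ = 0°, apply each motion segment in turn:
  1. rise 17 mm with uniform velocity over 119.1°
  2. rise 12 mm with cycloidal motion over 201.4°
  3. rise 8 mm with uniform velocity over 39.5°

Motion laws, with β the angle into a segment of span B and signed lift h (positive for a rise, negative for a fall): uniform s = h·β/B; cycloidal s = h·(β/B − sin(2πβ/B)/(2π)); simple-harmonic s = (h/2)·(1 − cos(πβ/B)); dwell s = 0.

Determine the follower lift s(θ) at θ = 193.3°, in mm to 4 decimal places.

seg 1 [0°–119.1°] uniform, h=17: full span → s += 17 → s = 17.0000
seg 2 [119.1°–320.5°] cycloidal, h=12: θ=193.3° here. β=74.2, B=201.4. 12·(0.3684 − sin(2π·0.3684)/(2π)) = 3.0159 → s = 20.0159

20.0159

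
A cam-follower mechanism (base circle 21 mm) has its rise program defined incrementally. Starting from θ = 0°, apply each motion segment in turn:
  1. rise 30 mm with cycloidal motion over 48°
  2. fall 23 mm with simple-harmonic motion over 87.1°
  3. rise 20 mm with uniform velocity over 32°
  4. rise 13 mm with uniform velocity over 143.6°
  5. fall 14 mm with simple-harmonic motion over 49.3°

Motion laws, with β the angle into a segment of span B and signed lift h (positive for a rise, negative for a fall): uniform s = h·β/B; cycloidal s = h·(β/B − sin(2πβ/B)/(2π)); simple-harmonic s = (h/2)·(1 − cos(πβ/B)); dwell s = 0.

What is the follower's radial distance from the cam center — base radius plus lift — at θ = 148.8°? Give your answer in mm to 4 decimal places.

seg 1 [0°–48°] cycloidal, h=30: full span → s += 30 → s = 30.0000
seg 2 [48°–135.1°] simple-harmonic, h=-23: full span → s += -23 → s = 7.0000
seg 3 [135.1°–167.1°] uniform, h=20: θ=148.8° here. β=13.7, B=32. 20·13.7/32 = 8.5625 → s = 15.5625
radial distance = base radius + s = 21 + 15.5625 = 36.5625

36.5625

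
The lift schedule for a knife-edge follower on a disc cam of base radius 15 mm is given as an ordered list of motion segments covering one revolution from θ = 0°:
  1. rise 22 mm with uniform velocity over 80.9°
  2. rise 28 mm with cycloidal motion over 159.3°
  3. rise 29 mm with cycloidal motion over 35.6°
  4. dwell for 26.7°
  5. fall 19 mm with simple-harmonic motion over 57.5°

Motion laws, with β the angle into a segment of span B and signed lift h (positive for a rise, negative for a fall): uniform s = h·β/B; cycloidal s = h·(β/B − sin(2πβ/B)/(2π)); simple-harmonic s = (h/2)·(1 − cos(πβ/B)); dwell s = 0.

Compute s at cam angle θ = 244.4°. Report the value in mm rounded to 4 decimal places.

seg 1 [0°–80.9°] uniform, h=22: full span → s += 22 → s = 22.0000
seg 2 [80.9°–240.2°] cycloidal, h=28: full span → s += 28 → s = 50.0000
seg 3 [240.2°–275.8°] cycloidal, h=29: θ=244.4° here. β=4.2, B=35.6. 29·(0.1180 − sin(2π·0.1180)/(2π)) = 0.3048 → s = 50.3048

50.3048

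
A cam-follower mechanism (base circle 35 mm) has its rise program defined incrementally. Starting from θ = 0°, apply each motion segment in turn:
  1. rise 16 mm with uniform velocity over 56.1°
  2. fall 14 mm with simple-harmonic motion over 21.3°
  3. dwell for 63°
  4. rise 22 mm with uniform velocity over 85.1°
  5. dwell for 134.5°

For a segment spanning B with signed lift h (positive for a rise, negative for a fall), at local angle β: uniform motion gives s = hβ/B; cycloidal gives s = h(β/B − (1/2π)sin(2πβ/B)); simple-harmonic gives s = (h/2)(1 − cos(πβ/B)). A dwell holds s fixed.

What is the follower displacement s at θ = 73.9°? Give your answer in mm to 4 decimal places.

seg 1 [0°–56.1°] uniform, h=16: full span → s += 16 → s = 16.0000
seg 2 [56.1°–77.4°] simple-harmonic, h=-14: θ=73.9° here. β=17.8, B=21.3. -14/2·(1 − cos(π·0.8357)) = -13.0878 → s = 2.9122

2.9122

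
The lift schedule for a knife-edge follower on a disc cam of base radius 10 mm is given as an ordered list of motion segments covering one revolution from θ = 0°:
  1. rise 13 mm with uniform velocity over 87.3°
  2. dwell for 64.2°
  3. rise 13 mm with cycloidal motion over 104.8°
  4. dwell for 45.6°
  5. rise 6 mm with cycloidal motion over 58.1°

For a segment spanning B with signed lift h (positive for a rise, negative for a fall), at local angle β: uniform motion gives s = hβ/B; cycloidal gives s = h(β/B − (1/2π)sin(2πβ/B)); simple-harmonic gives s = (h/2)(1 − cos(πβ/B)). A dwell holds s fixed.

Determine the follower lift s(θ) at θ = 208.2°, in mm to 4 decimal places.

seg 1 [0°–87.3°] uniform, h=13: full span → s += 13 → s = 13.0000
seg 2 [87.3°–151.5°] dwell: s stays 13.0000
seg 3 [151.5°–256.3°] cycloidal, h=13: θ=208.2° here. β=56.7, B=104.8. 13·(0.5410 − sin(2π·0.5410)/(2π)) = 7.5609 → s = 20.5609

20.5609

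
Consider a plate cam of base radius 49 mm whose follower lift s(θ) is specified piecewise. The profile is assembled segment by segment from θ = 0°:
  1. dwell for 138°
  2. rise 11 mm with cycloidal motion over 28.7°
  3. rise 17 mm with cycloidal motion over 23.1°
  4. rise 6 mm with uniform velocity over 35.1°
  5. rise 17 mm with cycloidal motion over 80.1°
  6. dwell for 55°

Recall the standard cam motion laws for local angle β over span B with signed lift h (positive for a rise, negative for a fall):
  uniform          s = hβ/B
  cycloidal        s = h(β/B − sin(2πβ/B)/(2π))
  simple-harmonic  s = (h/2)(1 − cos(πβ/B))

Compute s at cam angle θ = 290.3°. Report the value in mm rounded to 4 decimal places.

seg 1 [0°–138°] dwell: s stays 0.0000
seg 2 [138°–166.7°] cycloidal, h=11: full span → s += 11 → s = 11.0000
seg 3 [166.7°–189.8°] cycloidal, h=17: full span → s += 17 → s = 28.0000
seg 4 [189.8°–224.9°] uniform, h=6: full span → s += 6 → s = 34.0000
seg 5 [224.9°–305°] cycloidal, h=17: θ=290.3° here. β=65.4, B=80.1. 17·(0.8165 − sin(2π·0.8165)/(2π)) = 16.3532 → s = 50.3532

50.3532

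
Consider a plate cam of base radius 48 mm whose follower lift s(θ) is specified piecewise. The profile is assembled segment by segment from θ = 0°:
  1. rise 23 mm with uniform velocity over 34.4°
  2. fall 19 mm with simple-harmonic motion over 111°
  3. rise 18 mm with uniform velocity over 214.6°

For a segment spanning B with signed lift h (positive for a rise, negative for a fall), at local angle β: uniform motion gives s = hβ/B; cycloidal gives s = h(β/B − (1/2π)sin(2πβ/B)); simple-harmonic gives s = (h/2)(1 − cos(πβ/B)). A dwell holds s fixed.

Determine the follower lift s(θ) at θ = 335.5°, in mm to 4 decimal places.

seg 1 [0°–34.4°] uniform, h=23: full span → s += 23 → s = 23.0000
seg 2 [34.4°–145.4°] simple-harmonic, h=-19: full span → s += -19 → s = 4.0000
seg 3 [145.4°–360°] uniform, h=18: θ=335.5° here. β=190.1, B=214.6. 18·190.1/214.6 = 15.9450 → s = 19.9450

19.9450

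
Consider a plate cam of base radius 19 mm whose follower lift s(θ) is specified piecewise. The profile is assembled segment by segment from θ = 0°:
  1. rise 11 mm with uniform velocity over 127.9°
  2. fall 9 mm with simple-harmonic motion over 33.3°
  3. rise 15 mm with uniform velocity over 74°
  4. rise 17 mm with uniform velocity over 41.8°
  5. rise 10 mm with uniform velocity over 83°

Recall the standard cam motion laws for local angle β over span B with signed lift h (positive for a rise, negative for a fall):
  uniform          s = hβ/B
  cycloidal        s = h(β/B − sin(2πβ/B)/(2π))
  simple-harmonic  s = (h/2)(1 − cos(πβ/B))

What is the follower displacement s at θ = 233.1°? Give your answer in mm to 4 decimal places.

seg 1 [0°–127.9°] uniform, h=11: full span → s += 11 → s = 11.0000
seg 2 [127.9°–161.2°] simple-harmonic, h=-9: full span → s += -9 → s = 2.0000
seg 3 [161.2°–235.2°] uniform, h=15: θ=233.1° here. β=71.9, B=74. 15·71.9/74 = 14.5743 → s = 16.5743

16.5743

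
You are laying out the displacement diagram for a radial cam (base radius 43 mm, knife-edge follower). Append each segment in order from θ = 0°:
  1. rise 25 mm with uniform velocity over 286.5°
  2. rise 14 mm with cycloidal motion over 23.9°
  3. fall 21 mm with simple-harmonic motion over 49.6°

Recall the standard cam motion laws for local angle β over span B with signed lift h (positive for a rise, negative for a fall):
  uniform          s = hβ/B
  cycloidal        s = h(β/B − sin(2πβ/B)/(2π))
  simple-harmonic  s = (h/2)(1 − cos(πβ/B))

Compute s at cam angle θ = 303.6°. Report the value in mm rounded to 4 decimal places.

seg 1 [0°–286.5°] uniform, h=25: full span → s += 25 → s = 25.0000
seg 2 [286.5°–310.4°] cycloidal, h=14: θ=303.6° here. β=17.1, B=23.9. 14·(0.7155 − sin(2π·0.7155)/(2π)) = 12.1927 → s = 37.1927

37.1927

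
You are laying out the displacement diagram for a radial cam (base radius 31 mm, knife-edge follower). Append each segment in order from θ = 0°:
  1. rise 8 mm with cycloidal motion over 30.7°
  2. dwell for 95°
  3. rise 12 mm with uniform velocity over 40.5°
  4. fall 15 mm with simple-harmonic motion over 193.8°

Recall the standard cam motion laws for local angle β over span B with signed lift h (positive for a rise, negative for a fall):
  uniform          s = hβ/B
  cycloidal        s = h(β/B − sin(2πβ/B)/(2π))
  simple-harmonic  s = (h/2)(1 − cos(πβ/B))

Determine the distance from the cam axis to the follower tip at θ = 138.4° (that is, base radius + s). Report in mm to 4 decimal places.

seg 1 [0°–30.7°] cycloidal, h=8: full span → s += 8 → s = 8.0000
seg 2 [30.7°–125.7°] dwell: s stays 8.0000
seg 3 [125.7°–166.2°] uniform, h=12: θ=138.4° here. β=12.7, B=40.5. 12·12.7/40.5 = 3.7630 → s = 11.7630
radial distance = base radius + s = 31 + 11.7630 = 42.7630

42.7630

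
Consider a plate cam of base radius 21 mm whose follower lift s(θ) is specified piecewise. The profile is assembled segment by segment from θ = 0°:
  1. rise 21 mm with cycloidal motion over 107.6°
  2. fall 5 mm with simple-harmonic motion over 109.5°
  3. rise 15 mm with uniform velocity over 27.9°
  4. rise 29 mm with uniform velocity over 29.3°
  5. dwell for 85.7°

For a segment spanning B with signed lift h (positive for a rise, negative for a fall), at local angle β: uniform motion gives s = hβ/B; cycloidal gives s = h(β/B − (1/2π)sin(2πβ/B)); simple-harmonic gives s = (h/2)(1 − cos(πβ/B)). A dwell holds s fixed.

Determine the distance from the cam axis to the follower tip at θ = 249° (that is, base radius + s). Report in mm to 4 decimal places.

seg 1 [0°–107.6°] cycloidal, h=21: full span → s += 21 → s = 21.0000
seg 2 [107.6°–217.1°] simple-harmonic, h=-5: full span → s += -5 → s = 16.0000
seg 3 [217.1°–245°] uniform, h=15: full span → s += 15 → s = 31.0000
seg 4 [245°–274.3°] uniform, h=29: θ=249° here. β=4, B=29.3. 29·4/29.3 = 3.9590 → s = 34.9590
radial distance = base radius + s = 21 + 34.9590 = 55.9590

55.9590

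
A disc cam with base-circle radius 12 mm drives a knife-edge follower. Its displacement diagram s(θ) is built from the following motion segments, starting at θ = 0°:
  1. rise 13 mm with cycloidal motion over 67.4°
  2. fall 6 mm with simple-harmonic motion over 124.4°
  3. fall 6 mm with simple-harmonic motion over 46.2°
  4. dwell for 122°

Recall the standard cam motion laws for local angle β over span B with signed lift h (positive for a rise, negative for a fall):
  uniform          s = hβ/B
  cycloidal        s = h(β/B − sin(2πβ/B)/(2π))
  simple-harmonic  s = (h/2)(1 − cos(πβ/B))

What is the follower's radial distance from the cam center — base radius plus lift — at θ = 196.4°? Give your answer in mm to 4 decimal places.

seg 1 [0°–67.4°] cycloidal, h=13: full span → s += 13 → s = 13.0000
seg 2 [67.4°–191.8°] simple-harmonic, h=-6: full span → s += -6 → s = 7.0000
seg 3 [191.8°–238°] simple-harmonic, h=-6: θ=196.4° here. β=4.6, B=46.2. -6/2·(1 − cos(π·0.0996)) = -0.1456 → s = 6.8544
radial distance = base radius + s = 12 + 6.8544 = 18.8544

18.8544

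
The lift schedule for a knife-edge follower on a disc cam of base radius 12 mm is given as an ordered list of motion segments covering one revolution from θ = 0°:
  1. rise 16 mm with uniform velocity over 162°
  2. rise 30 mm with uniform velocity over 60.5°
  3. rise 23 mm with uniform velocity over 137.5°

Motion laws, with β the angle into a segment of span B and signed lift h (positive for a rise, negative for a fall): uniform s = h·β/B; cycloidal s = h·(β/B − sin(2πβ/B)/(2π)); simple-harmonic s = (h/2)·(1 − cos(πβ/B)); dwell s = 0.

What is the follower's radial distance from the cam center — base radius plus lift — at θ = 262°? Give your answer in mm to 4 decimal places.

seg 1 [0°–162°] uniform, h=16: full span → s += 16 → s = 16.0000
seg 2 [162°–222.5°] uniform, h=30: full span → s += 30 → s = 46.0000
seg 3 [222.5°–360°] uniform, h=23: θ=262° here. β=39.5, B=137.5. 23·39.5/137.5 = 6.6073 → s = 52.6073
radial distance = base radius + s = 12 + 52.6073 = 64.6073

64.6073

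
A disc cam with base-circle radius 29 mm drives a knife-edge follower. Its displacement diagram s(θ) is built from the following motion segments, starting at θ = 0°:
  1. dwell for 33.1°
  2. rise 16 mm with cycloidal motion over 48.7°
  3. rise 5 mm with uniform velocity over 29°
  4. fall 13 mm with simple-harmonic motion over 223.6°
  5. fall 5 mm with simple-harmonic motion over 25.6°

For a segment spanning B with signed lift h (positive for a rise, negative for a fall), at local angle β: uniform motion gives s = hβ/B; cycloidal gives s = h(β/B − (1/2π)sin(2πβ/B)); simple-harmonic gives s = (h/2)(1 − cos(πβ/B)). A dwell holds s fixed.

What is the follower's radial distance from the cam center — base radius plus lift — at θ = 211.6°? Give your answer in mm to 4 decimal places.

seg 1 [0°–33.1°] dwell: s stays 0.0000
seg 2 [33.1°–81.8°] cycloidal, h=16: full span → s += 16 → s = 16.0000
seg 3 [81.8°–110.8°] uniform, h=5: full span → s += 5 → s = 21.0000
seg 4 [110.8°–334.4°] simple-harmonic, h=-13: θ=211.6° here. β=100.8, B=223.6. -13/2·(1 − cos(π·0.4508)) = -5.4994 → s = 15.5006
radial distance = base radius + s = 29 + 15.5006 = 44.5006

44.5006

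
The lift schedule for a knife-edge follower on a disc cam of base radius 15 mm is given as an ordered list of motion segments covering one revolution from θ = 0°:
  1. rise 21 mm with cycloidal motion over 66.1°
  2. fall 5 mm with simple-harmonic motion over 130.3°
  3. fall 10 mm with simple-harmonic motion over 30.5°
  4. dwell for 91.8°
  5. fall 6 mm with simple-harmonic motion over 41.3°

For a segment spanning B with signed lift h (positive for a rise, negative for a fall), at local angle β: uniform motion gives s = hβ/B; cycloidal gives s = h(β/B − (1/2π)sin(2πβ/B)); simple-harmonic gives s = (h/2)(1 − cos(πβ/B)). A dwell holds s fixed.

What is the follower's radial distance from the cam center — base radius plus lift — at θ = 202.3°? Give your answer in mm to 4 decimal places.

seg 1 [0°–66.1°] cycloidal, h=21: full span → s += 21 → s = 21.0000
seg 2 [66.1°–196.4°] simple-harmonic, h=-5: full span → s += -5 → s = 16.0000
seg 3 [196.4°–226.9°] simple-harmonic, h=-10: θ=202.3° here. β=5.9, B=30.5. -10/2·(1 − cos(π·0.1934)) = -0.8952 → s = 15.1048
radial distance = base radius + s = 15 + 15.1048 = 30.1048

30.1048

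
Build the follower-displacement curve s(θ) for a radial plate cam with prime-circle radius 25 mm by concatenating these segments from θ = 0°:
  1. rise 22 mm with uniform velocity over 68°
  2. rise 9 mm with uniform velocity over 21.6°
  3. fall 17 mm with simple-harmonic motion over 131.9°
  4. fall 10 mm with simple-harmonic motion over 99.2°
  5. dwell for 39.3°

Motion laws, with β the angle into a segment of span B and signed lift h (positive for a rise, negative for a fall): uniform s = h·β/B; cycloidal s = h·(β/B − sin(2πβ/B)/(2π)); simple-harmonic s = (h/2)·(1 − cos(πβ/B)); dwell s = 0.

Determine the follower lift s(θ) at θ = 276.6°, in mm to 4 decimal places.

seg 1 [0°–68°] uniform, h=22: full span → s += 22 → s = 22.0000
seg 2 [68°–89.6°] uniform, h=9: full span → s += 9 → s = 31.0000
seg 3 [89.6°–221.5°] simple-harmonic, h=-17: full span → s += -17 → s = 14.0000
seg 4 [221.5°–320.7°] simple-harmonic, h=-10: θ=276.6° here. β=55.1, B=99.2. -10/2·(1 − cos(π·0.5554)) = -5.8665 → s = 8.1335

8.1335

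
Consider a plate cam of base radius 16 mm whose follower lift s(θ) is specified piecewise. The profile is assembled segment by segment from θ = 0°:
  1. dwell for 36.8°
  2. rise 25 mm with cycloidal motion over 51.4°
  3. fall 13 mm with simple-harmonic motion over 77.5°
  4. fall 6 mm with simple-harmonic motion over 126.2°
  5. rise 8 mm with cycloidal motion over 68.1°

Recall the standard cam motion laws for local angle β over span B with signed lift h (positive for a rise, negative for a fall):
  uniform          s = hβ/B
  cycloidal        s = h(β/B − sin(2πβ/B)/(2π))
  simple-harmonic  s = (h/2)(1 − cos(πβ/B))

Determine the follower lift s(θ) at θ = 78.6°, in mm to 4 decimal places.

seg 1 [0°–36.8°] dwell: s stays 0.0000
seg 2 [36.8°–88.2°] cycloidal, h=25: θ=78.6° here. β=41.8, B=51.4. 25·(0.8132 − sin(2π·0.8132)/(2π)) = 23.9997 → s = 23.9997

23.9997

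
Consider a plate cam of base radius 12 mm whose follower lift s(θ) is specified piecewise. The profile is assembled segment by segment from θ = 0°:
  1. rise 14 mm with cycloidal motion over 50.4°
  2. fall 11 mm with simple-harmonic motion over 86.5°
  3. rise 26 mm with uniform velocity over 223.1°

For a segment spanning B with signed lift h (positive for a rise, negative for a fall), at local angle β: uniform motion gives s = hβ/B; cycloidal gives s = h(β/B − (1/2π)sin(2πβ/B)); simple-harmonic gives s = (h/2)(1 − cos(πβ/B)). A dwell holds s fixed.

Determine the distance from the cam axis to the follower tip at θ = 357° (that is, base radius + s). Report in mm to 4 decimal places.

seg 1 [0°–50.4°] cycloidal, h=14: full span → s += 14 → s = 14.0000
seg 2 [50.4°–136.9°] simple-harmonic, h=-11: full span → s += -11 → s = 3.0000
seg 3 [136.9°–360°] uniform, h=26: θ=357° here. β=220.1, B=223.1. 26·220.1/223.1 = 25.6504 → s = 28.6504
radial distance = base radius + s = 12 + 28.6504 = 40.6504

40.6504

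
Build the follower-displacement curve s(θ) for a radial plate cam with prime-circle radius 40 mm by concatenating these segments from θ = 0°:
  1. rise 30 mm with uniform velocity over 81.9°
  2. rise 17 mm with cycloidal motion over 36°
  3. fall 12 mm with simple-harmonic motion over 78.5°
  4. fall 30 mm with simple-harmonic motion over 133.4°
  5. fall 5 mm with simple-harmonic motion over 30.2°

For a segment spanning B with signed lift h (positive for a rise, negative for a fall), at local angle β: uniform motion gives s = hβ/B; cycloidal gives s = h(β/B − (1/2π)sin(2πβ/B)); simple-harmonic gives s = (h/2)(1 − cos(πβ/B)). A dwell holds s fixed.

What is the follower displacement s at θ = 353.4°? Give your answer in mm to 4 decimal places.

seg 1 [0°–81.9°] uniform, h=30: full span → s += 30 → s = 30.0000
seg 2 [81.9°–117.9°] cycloidal, h=17: full span → s += 17 → s = 47.0000
seg 3 [117.9°–196.4°] simple-harmonic, h=-12: full span → s += -12 → s = 35.0000
seg 4 [196.4°–329.8°] simple-harmonic, h=-30: full span → s += -30 → s = 5.0000
seg 5 [329.8°–360°] simple-harmonic, h=-5: θ=353.4° here. β=23.6, B=30.2. -5/2·(1 − cos(π·0.7815)) = -4.4336 → s = 0.5664

0.5664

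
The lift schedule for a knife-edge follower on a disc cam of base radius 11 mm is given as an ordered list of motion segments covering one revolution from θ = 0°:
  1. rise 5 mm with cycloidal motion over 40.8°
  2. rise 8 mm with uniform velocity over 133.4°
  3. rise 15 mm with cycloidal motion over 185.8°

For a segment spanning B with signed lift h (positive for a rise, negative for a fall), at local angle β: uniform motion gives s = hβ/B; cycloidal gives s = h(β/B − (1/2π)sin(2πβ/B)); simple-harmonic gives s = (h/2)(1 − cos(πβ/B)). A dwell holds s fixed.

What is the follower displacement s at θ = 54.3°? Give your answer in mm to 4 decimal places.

seg 1 [0°–40.8°] cycloidal, h=5: full span → s += 5 → s = 5.0000
seg 2 [40.8°–174.2°] uniform, h=8: θ=54.3° here. β=13.5, B=133.4. 8·13.5/133.4 = 0.8096 → s = 5.8096

5.8096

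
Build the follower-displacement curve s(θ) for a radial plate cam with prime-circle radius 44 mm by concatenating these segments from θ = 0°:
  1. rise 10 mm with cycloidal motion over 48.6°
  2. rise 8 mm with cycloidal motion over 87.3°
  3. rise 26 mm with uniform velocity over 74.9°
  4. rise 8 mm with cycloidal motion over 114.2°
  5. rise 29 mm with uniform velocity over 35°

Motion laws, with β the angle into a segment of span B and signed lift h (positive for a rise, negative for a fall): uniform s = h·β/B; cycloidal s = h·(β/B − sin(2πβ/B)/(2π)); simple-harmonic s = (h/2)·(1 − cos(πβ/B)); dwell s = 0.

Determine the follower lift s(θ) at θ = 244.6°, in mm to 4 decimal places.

seg 1 [0°–48.6°] cycloidal, h=10: full span → s += 10 → s = 10.0000
seg 2 [48.6°–135.9°] cycloidal, h=8: full span → s += 8 → s = 18.0000
seg 3 [135.9°–210.8°] uniform, h=26: full span → s += 26 → s = 44.0000
seg 4 [210.8°–325°] cycloidal, h=8: θ=244.6° here. β=33.8, B=114.2. 8·(0.2960 − sin(2π·0.2960)/(2π)) = 1.1473 → s = 45.1473

45.1473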